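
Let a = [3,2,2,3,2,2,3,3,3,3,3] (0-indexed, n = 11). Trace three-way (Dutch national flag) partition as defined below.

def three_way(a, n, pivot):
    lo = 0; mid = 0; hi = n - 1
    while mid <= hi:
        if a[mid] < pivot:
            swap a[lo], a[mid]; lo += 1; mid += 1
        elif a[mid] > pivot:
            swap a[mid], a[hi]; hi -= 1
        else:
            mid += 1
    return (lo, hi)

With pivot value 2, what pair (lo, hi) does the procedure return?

pivot = 2; lo=0, mid=0, hi=10
a[mid]=3>2: swap a[0],a[10]; hi=9 → [3,2,2,3,2,2,3,3,3,3,3]
a[mid]=3>2: swap a[0],a[9]; hi=8 → [3,2,2,3,2,2,3,3,3,3,3]
a[mid]=3>2: swap a[0],a[8]; hi=7 → [3,2,2,3,2,2,3,3,3,3,3]
a[mid]=3>2: swap a[0],a[7]; hi=6 → [3,2,2,3,2,2,3,3,3,3,3]
a[mid]=3>2: swap a[0],a[6]; hi=5 → [3,2,2,3,2,2,3,3,3,3,3]
a[mid]=3>2: swap a[0],a[5]; hi=4 → [2,2,2,3,2,3,3,3,3,3,3]
a[mid]=2=2: mid=1
a[mid]=2=2: mid=2
a[mid]=2=2: mid=3
a[mid]=3>2: swap a[3],a[4]; hi=3 → [2,2,2,2,3,3,3,3,3,3,3]
a[mid]=2=2: mid=4
end: lo=0, hi=3; a = [2,2,2,2,3,3,3,3,3,3,3]

(0, 3)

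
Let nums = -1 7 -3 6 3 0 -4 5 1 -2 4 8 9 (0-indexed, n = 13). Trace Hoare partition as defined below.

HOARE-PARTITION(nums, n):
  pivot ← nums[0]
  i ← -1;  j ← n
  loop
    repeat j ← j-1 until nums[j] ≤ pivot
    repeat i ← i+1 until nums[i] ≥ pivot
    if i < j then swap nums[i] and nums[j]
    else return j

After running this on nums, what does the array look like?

-2 -4 -3 6 3 0 7 5 1 -1 4 8 9

pivot = nums[0] = -1; i = -1, j = 13
j→9 (nums[9]=-2≤-1), i→0 (nums[0]=-1≥-1); i<j, swap → -2 7 -3 6 3 0 -4 5 1 -1 4 8 9
j→6 (nums[6]=-4≤-1), i→1 (nums[1]=7≥-1); i<j, swap → -2 -4 -3 6 3 0 7 5 1 -1 4 8 9
j→2, i→3; i≥j, return j=2. nums = -2 -4 -3 6 3 0 7 5 1 -1 4 8 9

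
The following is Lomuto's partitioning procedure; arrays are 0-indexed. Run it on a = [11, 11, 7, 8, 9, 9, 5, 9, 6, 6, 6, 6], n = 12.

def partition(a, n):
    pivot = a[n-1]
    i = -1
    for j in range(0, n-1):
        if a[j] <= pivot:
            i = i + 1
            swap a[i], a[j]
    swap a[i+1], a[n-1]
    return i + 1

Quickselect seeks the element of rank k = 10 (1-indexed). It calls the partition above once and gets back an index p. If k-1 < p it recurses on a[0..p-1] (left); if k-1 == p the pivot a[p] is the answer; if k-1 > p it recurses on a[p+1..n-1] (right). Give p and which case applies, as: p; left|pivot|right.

pivot = a[11] = 6; i = -1
j=0: a[0]=11 > 6 → no swap
j=1: a[1]=11 > 6 → no swap
j=2: a[2]=7 > 6 → no swap
j=3: a[3]=8 > 6 → no swap
j=4: a[4]=9 > 6 → no swap
j=5: a[5]=9 > 6 → no swap
j=6: a[6]=5 ≤ 6 → i=0, swap a[0],a[6] → [5, 11, 7, 8, 9, 9, 11, 9, 6, 6, 6, 6]
j=7: a[7]=9 > 6 → no swap
j=8: a[8]=6 ≤ 6 → i=1, swap a[1],a[8] → [5, 6, 7, 8, 9, 9, 11, 9, 11, 6, 6, 6]
j=9: a[9]=6 ≤ 6 → i=2, swap a[2],a[9] → [5, 6, 6, 8, 9, 9, 11, 9, 11, 7, 6, 6]
j=10: a[10]=6 ≤ 6 → i=3, swap a[3],a[10] → [5, 6, 6, 6, 9, 9, 11, 9, 11, 7, 8, 6]
final swap a[4],a[11] → [5, 6, 6, 6, 6, 9, 11, 9, 11, 7, 8, 9]; return 4
p = 4; k-1 = 9 > 4 ⇒ right

4; right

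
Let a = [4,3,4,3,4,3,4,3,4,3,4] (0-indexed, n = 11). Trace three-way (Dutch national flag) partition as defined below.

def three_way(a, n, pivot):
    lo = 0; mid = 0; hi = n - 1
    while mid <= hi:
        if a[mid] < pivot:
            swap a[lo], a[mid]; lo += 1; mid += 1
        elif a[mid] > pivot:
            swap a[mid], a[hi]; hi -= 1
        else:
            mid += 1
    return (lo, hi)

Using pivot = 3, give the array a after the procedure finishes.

[3,3,3,3,3,4,4,4,4,4,4]

pivot = 3; lo=0, mid=0, hi=10
a[mid]=4>3: swap a[0],a[10]; hi=9 → [4,3,4,3,4,3,4,3,4,3,4]
a[mid]=4>3: swap a[0],a[9]; hi=8 → [3,3,4,3,4,3,4,3,4,4,4]
a[mid]=3=3: mid=1
a[mid]=3=3: mid=2
a[mid]=4>3: swap a[2],a[8]; hi=7 → [3,3,4,3,4,3,4,3,4,4,4]
a[mid]=4>3: swap a[2],a[7]; hi=6 → [3,3,3,3,4,3,4,4,4,4,4]
a[mid]=3=3: mid=3
a[mid]=3=3: mid=4
a[mid]=4>3: swap a[4],a[6]; hi=5 → [3,3,3,3,4,3,4,4,4,4,4]
a[mid]=4>3: swap a[4],a[5]; hi=4 → [3,3,3,3,3,4,4,4,4,4,4]
a[mid]=3=3: mid=5
end: lo=0, hi=4; a = [3,3,3,3,3,4,4,4,4,4,4]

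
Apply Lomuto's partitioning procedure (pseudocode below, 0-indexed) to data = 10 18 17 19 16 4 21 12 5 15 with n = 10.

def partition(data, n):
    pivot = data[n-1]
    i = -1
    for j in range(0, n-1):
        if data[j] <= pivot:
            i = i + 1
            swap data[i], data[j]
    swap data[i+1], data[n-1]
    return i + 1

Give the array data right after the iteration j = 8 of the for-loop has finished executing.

10 4 12 5 16 18 21 17 19 15

pivot = data[9] = 15; i = -1
j=0: data[0]=10 ≤ 15 → i=0, swap data[0],data[0] (no change) → 10 18 17 19 16 4 21 12 5 15
j=1: data[1]=18 > 15 → no swap
j=2: data[2]=17 > 15 → no swap
j=3: data[3]=19 > 15 → no swap
j=4: data[4]=16 > 15 → no swap
j=5: data[5]=4 ≤ 15 → i=1, swap data[1],data[5] → 10 4 17 19 16 18 21 12 5 15
j=6: data[6]=21 > 15 → no swap
j=7: data[7]=12 ≤ 15 → i=2, swap data[2],data[7] → 10 4 12 19 16 18 21 17 5 15
j=8: data[8]=5 ≤ 15 → i=3, swap data[3],data[8] → 10 4 12 5 16 18 21 17 19 15
(after j=8) data = 10 4 12 5 16 18 21 17 19 15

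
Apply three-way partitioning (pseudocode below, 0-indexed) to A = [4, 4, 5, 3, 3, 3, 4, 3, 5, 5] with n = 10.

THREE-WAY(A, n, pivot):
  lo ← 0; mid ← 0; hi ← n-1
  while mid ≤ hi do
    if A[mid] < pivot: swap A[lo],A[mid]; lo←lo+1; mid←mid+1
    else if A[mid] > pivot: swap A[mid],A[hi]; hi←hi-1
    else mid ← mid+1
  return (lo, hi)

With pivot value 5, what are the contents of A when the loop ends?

[4, 4, 3, 3, 3, 4, 3, 5, 5, 5]

lo=0 mid=0 hi=9
4<5: swap(0,0), lo=1 mid=1 ⇒ [4, 4, 5, 3, 3, 3, 4, 3, 5, 5]
4<5: swap(1,1), lo=2 mid=2 ⇒ [4, 4, 5, 3, 3, 3, 4, 3, 5, 5]
5=5: mid=3
3<5: swap(2,3), lo=3 mid=4 ⇒ [4, 4, 3, 5, 3, 3, 4, 3, 5, 5]
3<5: swap(3,4), lo=4 mid=5 ⇒ [4, 4, 3, 3, 5, 3, 4, 3, 5, 5]
3<5: swap(4,5), lo=5 mid=6 ⇒ [4, 4, 3, 3, 3, 5, 4, 3, 5, 5]
4<5: swap(5,6), lo=6 mid=7 ⇒ [4, 4, 3, 3, 3, 4, 5, 3, 5, 5]
3<5: swap(6,7), lo=7 mid=8 ⇒ [4, 4, 3, 3, 3, 4, 3, 5, 5, 5]
5=5: mid=9
5=5: mid=10
done. lo=7 hi=9; A=[4, 4, 3, 3, 3, 4, 3, 5, 5, 5]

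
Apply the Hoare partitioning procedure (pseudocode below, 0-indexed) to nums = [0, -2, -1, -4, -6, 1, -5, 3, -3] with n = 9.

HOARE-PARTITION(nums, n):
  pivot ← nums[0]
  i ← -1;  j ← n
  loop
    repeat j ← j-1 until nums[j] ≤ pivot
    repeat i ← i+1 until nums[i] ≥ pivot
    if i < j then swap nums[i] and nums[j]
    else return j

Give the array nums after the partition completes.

pivot = nums[0] = 0; i = -1, j = 9
j→8 (nums[8]=-3≤0), i→0 (nums[0]=0≥0); i<j, swap → [-3, -2, -1, -4, -6, 1, -5, 3, 0]
j→6 (nums[6]=-5≤0), i→5 (nums[5]=1≥0); i<j, swap → [-3, -2, -1, -4, -6, -5, 1, 3, 0]
j→5, i→6; i≥j, return j=5. nums = [-3, -2, -1, -4, -6, -5, 1, 3, 0]

[-3, -2, -1, -4, -6, -5, 1, 3, 0]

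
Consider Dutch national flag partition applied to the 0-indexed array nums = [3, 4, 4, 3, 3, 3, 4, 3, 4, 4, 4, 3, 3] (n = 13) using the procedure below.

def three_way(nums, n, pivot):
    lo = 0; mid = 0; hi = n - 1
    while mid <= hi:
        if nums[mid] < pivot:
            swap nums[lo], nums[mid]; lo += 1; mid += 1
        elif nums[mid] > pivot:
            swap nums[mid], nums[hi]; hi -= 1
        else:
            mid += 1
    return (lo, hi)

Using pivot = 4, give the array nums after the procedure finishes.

[3, 3, 3, 3, 3, 3, 3, 4, 4, 4, 4, 4, 4]

pivot = 4; lo=0, mid=0, hi=12
nums[mid]=3<4: swap nums[0],nums[0]; lo=1,mid=1 → [3, 4, 4, 3, 3, 3, 4, 3, 4, 4, 4, 3, 3]
nums[mid]=4=4: mid=2
nums[mid]=4=4: mid=3
nums[mid]=3<4: swap nums[1],nums[3]; lo=2,mid=4 → [3, 3, 4, 4, 3, 3, 4, 3, 4, 4, 4, 3, 3]
nums[mid]=3<4: swap nums[2],nums[4]; lo=3,mid=5 → [3, 3, 3, 4, 4, 3, 4, 3, 4, 4, 4, 3, 3]
nums[mid]=3<4: swap nums[3],nums[5]; lo=4,mid=6 → [3, 3, 3, 3, 4, 4, 4, 3, 4, 4, 4, 3, 3]
nums[mid]=4=4: mid=7
nums[mid]=3<4: swap nums[4],nums[7]; lo=5,mid=8 → [3, 3, 3, 3, 3, 4, 4, 4, 4, 4, 4, 3, 3]
nums[mid]=4=4: mid=9
nums[mid]=4=4: mid=10
nums[mid]=4=4: mid=11
nums[mid]=3<4: swap nums[5],nums[11]; lo=6,mid=12 → [3, 3, 3, 3, 3, 3, 4, 4, 4, 4, 4, 4, 3]
nums[mid]=3<4: swap nums[6],nums[12]; lo=7,mid=13 → [3, 3, 3, 3, 3, 3, 3, 4, 4, 4, 4, 4, 4]
end: lo=7, hi=12; nums = [3, 3, 3, 3, 3, 3, 3, 4, 4, 4, 4, 4, 4]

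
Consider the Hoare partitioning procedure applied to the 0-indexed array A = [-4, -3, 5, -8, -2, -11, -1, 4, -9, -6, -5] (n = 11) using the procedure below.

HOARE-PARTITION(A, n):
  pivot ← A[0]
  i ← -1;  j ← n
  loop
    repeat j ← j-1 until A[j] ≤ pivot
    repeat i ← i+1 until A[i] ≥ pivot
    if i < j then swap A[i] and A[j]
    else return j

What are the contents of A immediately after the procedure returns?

pivot = A[0] = -4; i = -1, j = 11
j→10 (A[10]=-5≤-4), i→0 (A[0]=-4≥-4); i<j, swap → [-5, -3, 5, -8, -2, -11, -1, 4, -9, -6, -4]
j→9 (A[9]=-6≤-4), i→1 (A[1]=-3≥-4); i<j, swap → [-5, -6, 5, -8, -2, -11, -1, 4, -9, -3, -4]
j→8 (A[8]=-9≤-4), i→2 (A[2]=5≥-4); i<j, swap → [-5, -6, -9, -8, -2, -11, -1, 4, 5, -3, -4]
j→5 (A[5]=-11≤-4), i→4 (A[4]=-2≥-4); i<j, swap → [-5, -6, -9, -8, -11, -2, -1, 4, 5, -3, -4]
j→4, i→5; i≥j, return j=4. A = [-5, -6, -9, -8, -11, -2, -1, 4, 5, -3, -4]

[-5, -6, -9, -8, -11, -2, -1, 4, 5, -3, -4]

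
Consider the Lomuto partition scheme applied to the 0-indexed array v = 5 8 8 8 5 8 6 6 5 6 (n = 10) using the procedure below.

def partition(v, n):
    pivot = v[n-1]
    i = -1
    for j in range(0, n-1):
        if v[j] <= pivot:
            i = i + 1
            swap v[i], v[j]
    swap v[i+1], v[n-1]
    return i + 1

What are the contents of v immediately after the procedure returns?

pivot=6, i=-1
j=0: 5≤6, i=0, swap(0,0) ⇒ 5 8 8 8 5 8 6 6 5 6
j=1: 8>6, skip
j=2: 8>6, skip
j=3: 8>6, skip
j=4: 5≤6, i=1, swap(1,4) ⇒ 5 5 8 8 8 8 6 6 5 6
j=5: 8>6, skip
j=6: 6≤6, i=2, swap(2,6) ⇒ 5 5 6 8 8 8 8 6 5 6
j=7: 6≤6, i=3, swap(3,7) ⇒ 5 5 6 6 8 8 8 8 5 6
j=8: 5≤6, i=4, swap(4,8) ⇒ 5 5 6 6 5 8 8 8 8 6
swap(5,9) ⇒ 5 5 6 6 5 6 8 8 8 8; return 5

5 5 6 6 5 6 8 8 8 8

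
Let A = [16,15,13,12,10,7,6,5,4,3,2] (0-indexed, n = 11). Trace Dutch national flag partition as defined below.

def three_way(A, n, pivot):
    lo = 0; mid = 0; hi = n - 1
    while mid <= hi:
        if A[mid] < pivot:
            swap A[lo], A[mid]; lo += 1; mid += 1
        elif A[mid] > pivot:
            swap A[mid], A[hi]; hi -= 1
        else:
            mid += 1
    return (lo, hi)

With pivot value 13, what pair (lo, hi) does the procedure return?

pivot = 13; lo=0, mid=0, hi=10
A[mid]=16>13: swap A[0],A[10]; hi=9 → [2,15,13,12,10,7,6,5,4,3,16]
A[mid]=2<13: swap A[0],A[0]; lo=1,mid=1 → [2,15,13,12,10,7,6,5,4,3,16]
A[mid]=15>13: swap A[1],A[9]; hi=8 → [2,3,13,12,10,7,6,5,4,15,16]
A[mid]=3<13: swap A[1],A[1]; lo=2,mid=2 → [2,3,13,12,10,7,6,5,4,15,16]
A[mid]=13=13: mid=3
A[mid]=12<13: swap A[2],A[3]; lo=3,mid=4 → [2,3,12,13,10,7,6,5,4,15,16]
A[mid]=10<13: swap A[3],A[4]; lo=4,mid=5 → [2,3,12,10,13,7,6,5,4,15,16]
A[mid]=7<13: swap A[4],A[5]; lo=5,mid=6 → [2,3,12,10,7,13,6,5,4,15,16]
A[mid]=6<13: swap A[5],A[6]; lo=6,mid=7 → [2,3,12,10,7,6,13,5,4,15,16]
A[mid]=5<13: swap A[6],A[7]; lo=7,mid=8 → [2,3,12,10,7,6,5,13,4,15,16]
A[mid]=4<13: swap A[7],A[8]; lo=8,mid=9 → [2,3,12,10,7,6,5,4,13,15,16]
end: lo=8, hi=8; A = [2,3,12,10,7,6,5,4,13,15,16]

(8, 8)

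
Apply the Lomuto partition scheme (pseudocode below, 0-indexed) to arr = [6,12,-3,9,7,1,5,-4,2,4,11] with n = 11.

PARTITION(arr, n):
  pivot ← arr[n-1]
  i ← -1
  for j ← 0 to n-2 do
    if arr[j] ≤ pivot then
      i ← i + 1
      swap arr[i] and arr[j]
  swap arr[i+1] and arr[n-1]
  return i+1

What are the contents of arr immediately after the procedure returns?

pivot=11, i=-1
j=0: 6≤11, i=0, swap(0,0) ⇒ [6,12,-3,9,7,1,5,-4,2,4,11]
j=1: 12>11, skip
j=2: -3≤11, i=1, swap(1,2) ⇒ [6,-3,12,9,7,1,5,-4,2,4,11]
j=3: 9≤11, i=2, swap(2,3) ⇒ [6,-3,9,12,7,1,5,-4,2,4,11]
j=4: 7≤11, i=3, swap(3,4) ⇒ [6,-3,9,7,12,1,5,-4,2,4,11]
j=5: 1≤11, i=4, swap(4,5) ⇒ [6,-3,9,7,1,12,5,-4,2,4,11]
j=6: 5≤11, i=5, swap(5,6) ⇒ [6,-3,9,7,1,5,12,-4,2,4,11]
j=7: -4≤11, i=6, swap(6,7) ⇒ [6,-3,9,7,1,5,-4,12,2,4,11]
j=8: 2≤11, i=7, swap(7,8) ⇒ [6,-3,9,7,1,5,-4,2,12,4,11]
j=9: 4≤11, i=8, swap(8,9) ⇒ [6,-3,9,7,1,5,-4,2,4,12,11]
swap(9,10) ⇒ [6,-3,9,7,1,5,-4,2,4,11,12]; return 9

[6,-3,9,7,1,5,-4,2,4,11,12]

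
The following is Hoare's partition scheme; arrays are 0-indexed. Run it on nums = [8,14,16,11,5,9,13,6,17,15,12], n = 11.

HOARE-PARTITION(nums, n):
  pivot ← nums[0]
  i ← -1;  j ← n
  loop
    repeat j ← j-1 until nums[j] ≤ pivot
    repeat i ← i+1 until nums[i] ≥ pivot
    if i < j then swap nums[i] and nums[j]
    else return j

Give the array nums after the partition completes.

pivot=8
j stops at 7 (6), i stops at 0 (8); swap ⇒ [6,14,16,11,5,9,13,8,17,15,12]
j stops at 4 (5), i stops at 1 (14); swap ⇒ [6,5,16,11,14,9,13,8,17,15,12]
j stops at 1, i stops at 2; i≥j ⇒ return 1. nums=[6,5,16,11,14,9,13,8,17,15,12]

[6,5,16,11,14,9,13,8,17,15,12]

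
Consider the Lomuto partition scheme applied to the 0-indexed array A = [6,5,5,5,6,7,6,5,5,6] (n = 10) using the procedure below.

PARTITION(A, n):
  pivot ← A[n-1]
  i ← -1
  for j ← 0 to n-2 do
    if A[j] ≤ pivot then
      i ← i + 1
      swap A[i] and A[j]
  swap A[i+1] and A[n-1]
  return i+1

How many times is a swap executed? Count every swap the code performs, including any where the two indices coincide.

pivot=6, i=-1
j=0: 6≤6, i=0, swap(0,0) ⇒ [6,5,5,5,6,7,6,5,5,6]
j=1: 5≤6, i=1, swap(1,1) ⇒ [6,5,5,5,6,7,6,5,5,6]
j=2: 5≤6, i=2, swap(2,2) ⇒ [6,5,5,5,6,7,6,5,5,6]
j=3: 5≤6, i=3, swap(3,3) ⇒ [6,5,5,5,6,7,6,5,5,6]
j=4: 6≤6, i=4, swap(4,4) ⇒ [6,5,5,5,6,7,6,5,5,6]
j=5: 7>6, skip
j=6: 6≤6, i=5, swap(5,6) ⇒ [6,5,5,5,6,6,7,5,5,6]
j=7: 5≤6, i=6, swap(6,7) ⇒ [6,5,5,5,6,6,5,7,5,6]
j=8: 5≤6, i=7, swap(7,8) ⇒ [6,5,5,5,6,6,5,5,7,6]
swap(8,9) ⇒ [6,5,5,5,6,6,5,5,6,7]; return 8

9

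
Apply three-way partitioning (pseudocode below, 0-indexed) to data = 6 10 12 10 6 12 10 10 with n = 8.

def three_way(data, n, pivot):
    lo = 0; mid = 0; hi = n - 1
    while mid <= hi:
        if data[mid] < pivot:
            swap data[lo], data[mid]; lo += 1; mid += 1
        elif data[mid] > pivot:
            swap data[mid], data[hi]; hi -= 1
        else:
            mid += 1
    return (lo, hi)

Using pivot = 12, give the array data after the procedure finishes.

6 10 10 6 10 10 12 12

lo=0 mid=0 hi=7
6<12: swap(0,0), lo=1 mid=1 ⇒ 6 10 12 10 6 12 10 10
10<12: swap(1,1), lo=2 mid=2 ⇒ 6 10 12 10 6 12 10 10
12=12: mid=3
10<12: swap(2,3), lo=3 mid=4 ⇒ 6 10 10 12 6 12 10 10
6<12: swap(3,4), lo=4 mid=5 ⇒ 6 10 10 6 12 12 10 10
12=12: mid=6
10<12: swap(4,6), lo=5 mid=7 ⇒ 6 10 10 6 10 12 12 10
10<12: swap(5,7), lo=6 mid=8 ⇒ 6 10 10 6 10 10 12 12
done. lo=6 hi=7; data=6 10 10 6 10 10 12 12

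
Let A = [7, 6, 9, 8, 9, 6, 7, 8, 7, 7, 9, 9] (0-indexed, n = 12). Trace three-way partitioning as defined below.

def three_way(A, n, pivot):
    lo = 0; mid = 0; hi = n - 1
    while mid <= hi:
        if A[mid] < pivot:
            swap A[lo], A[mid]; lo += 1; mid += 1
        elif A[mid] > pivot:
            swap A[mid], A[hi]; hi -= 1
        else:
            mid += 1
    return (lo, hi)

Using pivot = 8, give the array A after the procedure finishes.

pivot = 8; lo=0, mid=0, hi=11
A[mid]=7<8: swap A[0],A[0]; lo=1,mid=1 → [7, 6, 9, 8, 9, 6, 7, 8, 7, 7, 9, 9]
A[mid]=6<8: swap A[1],A[1]; lo=2,mid=2 → [7, 6, 9, 8, 9, 6, 7, 8, 7, 7, 9, 9]
A[mid]=9>8: swap A[2],A[11]; hi=10 → [7, 6, 9, 8, 9, 6, 7, 8, 7, 7, 9, 9]
A[mid]=9>8: swap A[2],A[10]; hi=9 → [7, 6, 9, 8, 9, 6, 7, 8, 7, 7, 9, 9]
A[mid]=9>8: swap A[2],A[9]; hi=8 → [7, 6, 7, 8, 9, 6, 7, 8, 7, 9, 9, 9]
A[mid]=7<8: swap A[2],A[2]; lo=3,mid=3 → [7, 6, 7, 8, 9, 6, 7, 8, 7, 9, 9, 9]
A[mid]=8=8: mid=4
A[mid]=9>8: swap A[4],A[8]; hi=7 → [7, 6, 7, 8, 7, 6, 7, 8, 9, 9, 9, 9]
A[mid]=7<8: swap A[3],A[4]; lo=4,mid=5 → [7, 6, 7, 7, 8, 6, 7, 8, 9, 9, 9, 9]
A[mid]=6<8: swap A[4],A[5]; lo=5,mid=6 → [7, 6, 7, 7, 6, 8, 7, 8, 9, 9, 9, 9]
A[mid]=7<8: swap A[5],A[6]; lo=6,mid=7 → [7, 6, 7, 7, 6, 7, 8, 8, 9, 9, 9, 9]
A[mid]=8=8: mid=8
end: lo=6, hi=7; A = [7, 6, 7, 7, 6, 7, 8, 8, 9, 9, 9, 9]

[7, 6, 7, 7, 6, 7, 8, 8, 9, 9, 9, 9]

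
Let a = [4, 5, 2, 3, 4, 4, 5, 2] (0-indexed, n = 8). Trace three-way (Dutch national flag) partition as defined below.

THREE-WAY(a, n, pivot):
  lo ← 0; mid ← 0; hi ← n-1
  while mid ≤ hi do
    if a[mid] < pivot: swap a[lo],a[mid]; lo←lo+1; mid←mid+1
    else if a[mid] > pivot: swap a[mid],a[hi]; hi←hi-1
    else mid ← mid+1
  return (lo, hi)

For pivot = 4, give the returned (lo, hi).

pivot = 4; lo=0, mid=0, hi=7
a[mid]=4=4: mid=1
a[mid]=5>4: swap a[1],a[7]; hi=6 → [4, 2, 2, 3, 4, 4, 5, 5]
a[mid]=2<4: swap a[0],a[1]; lo=1,mid=2 → [2, 4, 2, 3, 4, 4, 5, 5]
a[mid]=2<4: swap a[1],a[2]; lo=2,mid=3 → [2, 2, 4, 3, 4, 4, 5, 5]
a[mid]=3<4: swap a[2],a[3]; lo=3,mid=4 → [2, 2, 3, 4, 4, 4, 5, 5]
a[mid]=4=4: mid=5
a[mid]=4=4: mid=6
a[mid]=5>4: swap a[6],a[6]; hi=5 → [2, 2, 3, 4, 4, 4, 5, 5]
end: lo=3, hi=5; a = [2, 2, 3, 4, 4, 4, 5, 5]

(3, 5)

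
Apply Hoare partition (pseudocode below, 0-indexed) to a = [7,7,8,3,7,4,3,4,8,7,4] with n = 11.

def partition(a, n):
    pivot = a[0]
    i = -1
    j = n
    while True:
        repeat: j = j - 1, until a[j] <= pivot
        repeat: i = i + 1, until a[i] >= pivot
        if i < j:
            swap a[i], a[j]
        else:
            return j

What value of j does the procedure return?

5

pivot = a[0] = 7; i = -1, j = 11
j→10 (a[10]=4≤7), i→0 (a[0]=7≥7); i<j, swap → [4,7,8,3,7,4,3,4,8,7,7]
j→9 (a[9]=7≤7), i→1 (a[1]=7≥7); i<j, swap → [4,7,8,3,7,4,3,4,8,7,7]
j→7 (a[7]=4≤7), i→2 (a[2]=8≥7); i<j, swap → [4,7,4,3,7,4,3,8,8,7,7]
j→6 (a[6]=3≤7), i→4 (a[4]=7≥7); i<j, swap → [4,7,4,3,3,4,7,8,8,7,7]
j→5, i→6; i≥j, return j=5. a = [4,7,4,3,3,4,7,8,8,7,7]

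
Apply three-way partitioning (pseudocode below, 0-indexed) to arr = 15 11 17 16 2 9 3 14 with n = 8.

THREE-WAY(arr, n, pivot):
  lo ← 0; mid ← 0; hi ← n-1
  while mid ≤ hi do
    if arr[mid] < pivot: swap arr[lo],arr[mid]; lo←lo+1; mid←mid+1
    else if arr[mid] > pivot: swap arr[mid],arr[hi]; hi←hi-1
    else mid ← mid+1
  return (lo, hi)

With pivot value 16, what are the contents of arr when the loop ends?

15 11 14 2 9 3 16 17

lo=0 mid=0 hi=7
15<16: swap(0,0), lo=1 mid=1 ⇒ 15 11 17 16 2 9 3 14
11<16: swap(1,1), lo=2 mid=2 ⇒ 15 11 17 16 2 9 3 14
17>16: swap(2,7), hi=6 ⇒ 15 11 14 16 2 9 3 17
14<16: swap(2,2), lo=3 mid=3 ⇒ 15 11 14 16 2 9 3 17
16=16: mid=4
2<16: swap(3,4), lo=4 mid=5 ⇒ 15 11 14 2 16 9 3 17
9<16: swap(4,5), lo=5 mid=6 ⇒ 15 11 14 2 9 16 3 17
3<16: swap(5,6), lo=6 mid=7 ⇒ 15 11 14 2 9 3 16 17
done. lo=6 hi=6; arr=15 11 14 2 9 3 16 17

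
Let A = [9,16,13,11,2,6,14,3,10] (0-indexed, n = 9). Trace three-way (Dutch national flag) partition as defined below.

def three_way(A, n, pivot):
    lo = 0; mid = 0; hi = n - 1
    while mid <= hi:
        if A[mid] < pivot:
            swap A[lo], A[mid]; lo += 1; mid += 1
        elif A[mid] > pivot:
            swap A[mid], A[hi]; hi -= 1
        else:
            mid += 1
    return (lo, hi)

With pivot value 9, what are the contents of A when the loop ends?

[3,6,2,9,11,14,13,10,16]

lo=0 mid=0 hi=8
9=9: mid=1
16>9: swap(1,8), hi=7 ⇒ [9,10,13,11,2,6,14,3,16]
10>9: swap(1,7), hi=6 ⇒ [9,3,13,11,2,6,14,10,16]
3<9: swap(0,1), lo=1 mid=2 ⇒ [3,9,13,11,2,6,14,10,16]
13>9: swap(2,6), hi=5 ⇒ [3,9,14,11,2,6,13,10,16]
14>9: swap(2,5), hi=4 ⇒ [3,9,6,11,2,14,13,10,16]
6<9: swap(1,2), lo=2 mid=3 ⇒ [3,6,9,11,2,14,13,10,16]
11>9: swap(3,4), hi=3 ⇒ [3,6,9,2,11,14,13,10,16]
2<9: swap(2,3), lo=3 mid=4 ⇒ [3,6,2,9,11,14,13,10,16]
done. lo=3 hi=3; A=[3,6,2,9,11,14,13,10,16]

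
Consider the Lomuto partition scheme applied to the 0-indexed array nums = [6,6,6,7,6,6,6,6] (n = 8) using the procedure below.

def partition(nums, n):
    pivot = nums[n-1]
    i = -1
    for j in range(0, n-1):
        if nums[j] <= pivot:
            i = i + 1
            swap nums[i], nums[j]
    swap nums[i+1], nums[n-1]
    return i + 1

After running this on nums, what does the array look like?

[6,6,6,6,6,6,6,7]

pivot=6, i=-1
j=0: 6≤6, i=0, swap(0,0) ⇒ [6,6,6,7,6,6,6,6]
j=1: 6≤6, i=1, swap(1,1) ⇒ [6,6,6,7,6,6,6,6]
j=2: 6≤6, i=2, swap(2,2) ⇒ [6,6,6,7,6,6,6,6]
j=3: 7>6, skip
j=4: 6≤6, i=3, swap(3,4) ⇒ [6,6,6,6,7,6,6,6]
j=5: 6≤6, i=4, swap(4,5) ⇒ [6,6,6,6,6,7,6,6]
j=6: 6≤6, i=5, swap(5,6) ⇒ [6,6,6,6,6,6,7,6]
swap(6,7) ⇒ [6,6,6,6,6,6,6,7]; return 6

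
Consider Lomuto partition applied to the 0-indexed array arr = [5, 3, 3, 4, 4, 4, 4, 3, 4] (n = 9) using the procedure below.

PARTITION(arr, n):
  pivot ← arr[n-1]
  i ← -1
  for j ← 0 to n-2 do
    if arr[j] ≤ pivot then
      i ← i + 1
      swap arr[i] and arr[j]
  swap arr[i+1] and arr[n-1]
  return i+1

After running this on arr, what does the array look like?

[3, 3, 4, 4, 4, 4, 3, 4, 5]

pivot=4, i=-1
j=0: 5>4, skip
j=1: 3≤4, i=0, swap(0,1) ⇒ [3, 5, 3, 4, 4, 4, 4, 3, 4]
j=2: 3≤4, i=1, swap(1,2) ⇒ [3, 3, 5, 4, 4, 4, 4, 3, 4]
j=3: 4≤4, i=2, swap(2,3) ⇒ [3, 3, 4, 5, 4, 4, 4, 3, 4]
j=4: 4≤4, i=3, swap(3,4) ⇒ [3, 3, 4, 4, 5, 4, 4, 3, 4]
j=5: 4≤4, i=4, swap(4,5) ⇒ [3, 3, 4, 4, 4, 5, 4, 3, 4]
j=6: 4≤4, i=5, swap(5,6) ⇒ [3, 3, 4, 4, 4, 4, 5, 3, 4]
j=7: 3≤4, i=6, swap(6,7) ⇒ [3, 3, 4, 4, 4, 4, 3, 5, 4]
swap(7,8) ⇒ [3, 3, 4, 4, 4, 4, 3, 4, 5]; return 7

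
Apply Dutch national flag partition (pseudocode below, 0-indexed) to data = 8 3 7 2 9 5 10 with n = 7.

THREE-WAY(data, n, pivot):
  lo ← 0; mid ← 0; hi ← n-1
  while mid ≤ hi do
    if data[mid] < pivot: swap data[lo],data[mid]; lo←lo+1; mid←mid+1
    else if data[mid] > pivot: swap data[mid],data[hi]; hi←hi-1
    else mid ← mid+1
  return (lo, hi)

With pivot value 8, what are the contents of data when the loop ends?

3 7 2 5 8 10 9

lo=0 mid=0 hi=6
8=8: mid=1
3<8: swap(0,1), lo=1 mid=2 ⇒ 3 8 7 2 9 5 10
7<8: swap(1,2), lo=2 mid=3 ⇒ 3 7 8 2 9 5 10
2<8: swap(2,3), lo=3 mid=4 ⇒ 3 7 2 8 9 5 10
9>8: swap(4,6), hi=5 ⇒ 3 7 2 8 10 5 9
10>8: swap(4,5), hi=4 ⇒ 3 7 2 8 5 10 9
5<8: swap(3,4), lo=4 mid=5 ⇒ 3 7 2 5 8 10 9
done. lo=4 hi=4; data=3 7 2 5 8 10 9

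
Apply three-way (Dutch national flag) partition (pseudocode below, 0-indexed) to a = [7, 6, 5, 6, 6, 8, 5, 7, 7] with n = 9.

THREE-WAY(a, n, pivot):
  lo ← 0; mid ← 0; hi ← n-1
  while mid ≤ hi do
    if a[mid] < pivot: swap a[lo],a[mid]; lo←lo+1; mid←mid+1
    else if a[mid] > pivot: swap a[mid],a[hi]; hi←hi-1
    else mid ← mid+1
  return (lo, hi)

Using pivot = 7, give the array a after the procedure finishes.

pivot = 7; lo=0, mid=0, hi=8
a[mid]=7=7: mid=1
a[mid]=6<7: swap a[0],a[1]; lo=1,mid=2 → [6, 7, 5, 6, 6, 8, 5, 7, 7]
a[mid]=5<7: swap a[1],a[2]; lo=2,mid=3 → [6, 5, 7, 6, 6, 8, 5, 7, 7]
a[mid]=6<7: swap a[2],a[3]; lo=3,mid=4 → [6, 5, 6, 7, 6, 8, 5, 7, 7]
a[mid]=6<7: swap a[3],a[4]; lo=4,mid=5 → [6, 5, 6, 6, 7, 8, 5, 7, 7]
a[mid]=8>7: swap a[5],a[8]; hi=7 → [6, 5, 6, 6, 7, 7, 5, 7, 8]
a[mid]=7=7: mid=6
a[mid]=5<7: swap a[4],a[6]; lo=5,mid=7 → [6, 5, 6, 6, 5, 7, 7, 7, 8]
a[mid]=7=7: mid=8
end: lo=5, hi=7; a = [6, 5, 6, 6, 5, 7, 7, 7, 8]

[6, 5, 6, 6, 5, 7, 7, 7, 8]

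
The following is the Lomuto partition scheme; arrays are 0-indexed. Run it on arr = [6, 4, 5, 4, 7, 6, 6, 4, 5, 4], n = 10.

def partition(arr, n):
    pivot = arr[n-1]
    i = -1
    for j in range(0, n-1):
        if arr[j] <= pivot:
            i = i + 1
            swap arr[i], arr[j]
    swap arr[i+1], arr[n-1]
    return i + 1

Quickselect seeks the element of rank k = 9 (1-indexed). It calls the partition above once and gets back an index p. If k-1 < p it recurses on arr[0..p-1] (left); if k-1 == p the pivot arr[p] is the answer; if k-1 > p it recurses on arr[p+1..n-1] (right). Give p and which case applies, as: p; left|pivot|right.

3; right

pivot=4, i=-1
j=0: 6>4, skip
j=1: 4≤4, i=0, swap(0,1) ⇒ [4, 6, 5, 4, 7, 6, 6, 4, 5, 4]
j=2: 5>4, skip
j=3: 4≤4, i=1, swap(1,3) ⇒ [4, 4, 5, 6, 7, 6, 6, 4, 5, 4]
j=4: 7>4, skip
j=5: 6>4, skip
j=6: 6>4, skip
j=7: 4≤4, i=2, swap(2,7) ⇒ [4, 4, 4, 6, 7, 6, 6, 5, 5, 4]
j=8: 5>4, skip
swap(3,9) ⇒ [4, 4, 4, 4, 7, 6, 6, 5, 5, 6]; return 3
p = 3; k-1 = 8 > 3 ⇒ right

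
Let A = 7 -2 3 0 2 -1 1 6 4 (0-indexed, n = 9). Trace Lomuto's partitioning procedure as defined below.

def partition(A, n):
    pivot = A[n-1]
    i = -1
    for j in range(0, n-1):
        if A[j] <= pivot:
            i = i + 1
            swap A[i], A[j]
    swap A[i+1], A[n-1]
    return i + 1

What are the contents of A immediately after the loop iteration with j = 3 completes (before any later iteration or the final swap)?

-2 3 0 7 2 -1 1 6 4

pivot = A[8] = 4; i = -1
j=0: A[0]=7 > 4 → no swap
j=1: A[1]=-2 ≤ 4 → i=0, swap A[0],A[1] → -2 7 3 0 2 -1 1 6 4
j=2: A[2]=3 ≤ 4 → i=1, swap A[1],A[2] → -2 3 7 0 2 -1 1 6 4
j=3: A[3]=0 ≤ 4 → i=2, swap A[2],A[3] → -2 3 0 7 2 -1 1 6 4
(after j=3) A = -2 3 0 7 2 -1 1 6 4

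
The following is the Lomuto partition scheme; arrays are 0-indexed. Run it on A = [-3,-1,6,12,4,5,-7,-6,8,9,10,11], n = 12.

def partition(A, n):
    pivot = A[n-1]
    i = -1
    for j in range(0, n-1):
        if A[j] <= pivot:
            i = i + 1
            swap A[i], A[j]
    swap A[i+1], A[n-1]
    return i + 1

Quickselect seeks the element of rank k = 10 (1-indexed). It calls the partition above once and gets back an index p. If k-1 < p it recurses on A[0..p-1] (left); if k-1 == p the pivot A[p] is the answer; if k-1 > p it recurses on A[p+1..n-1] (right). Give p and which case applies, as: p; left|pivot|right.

pivot=11, i=-1
j=0: -3≤11, i=0, swap(0,0) ⇒ [-3,-1,6,12,4,5,-7,-6,8,9,10,11]
j=1: -1≤11, i=1, swap(1,1) ⇒ [-3,-1,6,12,4,5,-7,-6,8,9,10,11]
j=2: 6≤11, i=2, swap(2,2) ⇒ [-3,-1,6,12,4,5,-7,-6,8,9,10,11]
j=3: 12>11, skip
j=4: 4≤11, i=3, swap(3,4) ⇒ [-3,-1,6,4,12,5,-7,-6,8,9,10,11]
j=5: 5≤11, i=4, swap(4,5) ⇒ [-3,-1,6,4,5,12,-7,-6,8,9,10,11]
j=6: -7≤11, i=5, swap(5,6) ⇒ [-3,-1,6,4,5,-7,12,-6,8,9,10,11]
j=7: -6≤11, i=6, swap(6,7) ⇒ [-3,-1,6,4,5,-7,-6,12,8,9,10,11]
j=8: 8≤11, i=7, swap(7,8) ⇒ [-3,-1,6,4,5,-7,-6,8,12,9,10,11]
j=9: 9≤11, i=8, swap(8,9) ⇒ [-3,-1,6,4,5,-7,-6,8,9,12,10,11]
j=10: 10≤11, i=9, swap(9,10) ⇒ [-3,-1,6,4,5,-7,-6,8,9,10,12,11]
swap(10,11) ⇒ [-3,-1,6,4,5,-7,-6,8,9,10,11,12]; return 10
p = 10; k-1 = 9 < 10 ⇒ left

10; left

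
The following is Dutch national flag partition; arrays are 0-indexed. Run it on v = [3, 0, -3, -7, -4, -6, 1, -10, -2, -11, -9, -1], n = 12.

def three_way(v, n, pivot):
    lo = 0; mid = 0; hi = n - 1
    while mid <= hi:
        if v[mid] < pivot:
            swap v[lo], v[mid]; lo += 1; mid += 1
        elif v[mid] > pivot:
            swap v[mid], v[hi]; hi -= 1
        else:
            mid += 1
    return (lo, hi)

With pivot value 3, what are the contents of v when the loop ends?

lo=0 mid=0 hi=11
3=3: mid=1
0<3: swap(0,1), lo=1 mid=2 ⇒ [0, 3, -3, -7, -4, -6, 1, -10, -2, -11, -9, -1]
-3<3: swap(1,2), lo=2 mid=3 ⇒ [0, -3, 3, -7, -4, -6, 1, -10, -2, -11, -9, -1]
-7<3: swap(2,3), lo=3 mid=4 ⇒ [0, -3, -7, 3, -4, -6, 1, -10, -2, -11, -9, -1]
-4<3: swap(3,4), lo=4 mid=5 ⇒ [0, -3, -7, -4, 3, -6, 1, -10, -2, -11, -9, -1]
-6<3: swap(4,5), lo=5 mid=6 ⇒ [0, -3, -7, -4, -6, 3, 1, -10, -2, -11, -9, -1]
1<3: swap(5,6), lo=6 mid=7 ⇒ [0, -3, -7, -4, -6, 1, 3, -10, -2, -11, -9, -1]
-10<3: swap(6,7), lo=7 mid=8 ⇒ [0, -3, -7, -4, -6, 1, -10, 3, -2, -11, -9, -1]
-2<3: swap(7,8), lo=8 mid=9 ⇒ [0, -3, -7, -4, -6, 1, -10, -2, 3, -11, -9, -1]
-11<3: swap(8,9), lo=9 mid=10 ⇒ [0, -3, -7, -4, -6, 1, -10, -2, -11, 3, -9, -1]
-9<3: swap(9,10), lo=10 mid=11 ⇒ [0, -3, -7, -4, -6, 1, -10, -2, -11, -9, 3, -1]
-1<3: swap(10,11), lo=11 mid=12 ⇒ [0, -3, -7, -4, -6, 1, -10, -2, -11, -9, -1, 3]
done. lo=11 hi=11; v=[0, -3, -7, -4, -6, 1, -10, -2, -11, -9, -1, 3]

[0, -3, -7, -4, -6, 1, -10, -2, -11, -9, -1, 3]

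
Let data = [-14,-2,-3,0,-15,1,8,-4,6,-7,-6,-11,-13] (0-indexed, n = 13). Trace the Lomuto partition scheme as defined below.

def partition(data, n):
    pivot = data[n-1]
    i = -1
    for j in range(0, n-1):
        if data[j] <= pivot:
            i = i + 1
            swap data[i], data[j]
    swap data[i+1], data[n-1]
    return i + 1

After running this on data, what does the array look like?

pivot = data[12] = -13; i = -1
j=0: data[0]=-14 ≤ -13 → i=0, swap data[0],data[0] (no change) → [-14,-2,-3,0,-15,1,8,-4,6,-7,-6,-11,-13]
j=1: data[1]=-2 > -13 → no swap
j=2: data[2]=-3 > -13 → no swap
j=3: data[3]=0 > -13 → no swap
j=4: data[4]=-15 ≤ -13 → i=1, swap data[1],data[4] → [-14,-15,-3,0,-2,1,8,-4,6,-7,-6,-11,-13]
j=5: data[5]=1 > -13 → no swap
j=6: data[6]=8 > -13 → no swap
j=7: data[7]=-4 > -13 → no swap
j=8: data[8]=6 > -13 → no swap
j=9: data[9]=-7 > -13 → no swap
j=10: data[10]=-6 > -13 → no swap
j=11: data[11]=-11 > -13 → no swap
final swap data[2],data[12] → [-14,-15,-13,0,-2,1,8,-4,6,-7,-6,-11,-3]; return 2

[-14,-15,-13,0,-2,1,8,-4,6,-7,-6,-11,-3]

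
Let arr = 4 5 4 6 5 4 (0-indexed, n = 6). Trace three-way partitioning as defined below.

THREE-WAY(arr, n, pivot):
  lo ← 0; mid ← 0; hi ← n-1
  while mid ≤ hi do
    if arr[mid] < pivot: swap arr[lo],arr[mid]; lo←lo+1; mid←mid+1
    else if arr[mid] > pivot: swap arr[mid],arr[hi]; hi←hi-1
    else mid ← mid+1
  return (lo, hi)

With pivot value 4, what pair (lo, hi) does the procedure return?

lo=0 mid=0 hi=5
4=4: mid=1
5>4: swap(1,5), hi=4 ⇒ 4 4 4 6 5 5
4=4: mid=2
4=4: mid=3
6>4: swap(3,4), hi=3 ⇒ 4 4 4 5 6 5
5>4: swap(3,3), hi=2 ⇒ 4 4 4 5 6 5
done. lo=0 hi=2; arr=4 4 4 5 6 5

(0, 2)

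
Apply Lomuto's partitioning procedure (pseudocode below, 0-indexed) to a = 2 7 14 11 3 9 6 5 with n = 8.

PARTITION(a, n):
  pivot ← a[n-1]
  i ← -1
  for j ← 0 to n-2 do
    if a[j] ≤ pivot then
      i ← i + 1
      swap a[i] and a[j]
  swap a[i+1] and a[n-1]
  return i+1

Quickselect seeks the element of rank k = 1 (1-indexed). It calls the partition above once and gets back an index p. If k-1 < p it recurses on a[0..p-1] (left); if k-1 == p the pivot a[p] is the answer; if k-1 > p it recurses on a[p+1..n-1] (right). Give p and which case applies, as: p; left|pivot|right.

2; left

pivot=5, i=-1
j=0: 2≤5, i=0, swap(0,0) ⇒ 2 7 14 11 3 9 6 5
j=1: 7>5, skip
j=2: 14>5, skip
j=3: 11>5, skip
j=4: 3≤5, i=1, swap(1,4) ⇒ 2 3 14 11 7 9 6 5
j=5: 9>5, skip
j=6: 6>5, skip
swap(2,7) ⇒ 2 3 5 11 7 9 6 14; return 2
p = 2; k-1 = 0 < 2 ⇒ left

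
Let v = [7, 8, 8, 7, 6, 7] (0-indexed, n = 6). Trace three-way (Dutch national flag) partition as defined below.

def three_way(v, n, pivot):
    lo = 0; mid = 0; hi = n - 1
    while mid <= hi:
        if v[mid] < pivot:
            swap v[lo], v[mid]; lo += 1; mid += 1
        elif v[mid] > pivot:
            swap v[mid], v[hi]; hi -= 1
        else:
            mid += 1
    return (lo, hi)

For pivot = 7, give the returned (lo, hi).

lo=0 mid=0 hi=5
7=7: mid=1
8>7: swap(1,5), hi=4 ⇒ [7, 7, 8, 7, 6, 8]
7=7: mid=2
8>7: swap(2,4), hi=3 ⇒ [7, 7, 6, 7, 8, 8]
6<7: swap(0,2), lo=1 mid=3 ⇒ [6, 7, 7, 7, 8, 8]
7=7: mid=4
done. lo=1 hi=3; v=[6, 7, 7, 7, 8, 8]

(1, 3)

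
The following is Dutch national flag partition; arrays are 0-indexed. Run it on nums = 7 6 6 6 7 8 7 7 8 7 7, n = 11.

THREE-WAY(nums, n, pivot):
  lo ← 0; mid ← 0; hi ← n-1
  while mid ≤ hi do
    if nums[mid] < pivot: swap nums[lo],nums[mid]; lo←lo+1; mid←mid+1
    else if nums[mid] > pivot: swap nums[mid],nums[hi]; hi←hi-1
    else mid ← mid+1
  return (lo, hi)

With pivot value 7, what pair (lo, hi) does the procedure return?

pivot = 7; lo=0, mid=0, hi=10
nums[mid]=7=7: mid=1
nums[mid]=6<7: swap nums[0],nums[1]; lo=1,mid=2 → 6 7 6 6 7 8 7 7 8 7 7
nums[mid]=6<7: swap nums[1],nums[2]; lo=2,mid=3 → 6 6 7 6 7 8 7 7 8 7 7
nums[mid]=6<7: swap nums[2],nums[3]; lo=3,mid=4 → 6 6 6 7 7 8 7 7 8 7 7
nums[mid]=7=7: mid=5
nums[mid]=8>7: swap nums[5],nums[10]; hi=9 → 6 6 6 7 7 7 7 7 8 7 8
nums[mid]=7=7: mid=6
nums[mid]=7=7: mid=7
nums[mid]=7=7: mid=8
nums[mid]=8>7: swap nums[8],nums[9]; hi=8 → 6 6 6 7 7 7 7 7 7 8 8
nums[mid]=7=7: mid=9
end: lo=3, hi=8; nums = 6 6 6 7 7 7 7 7 7 8 8

(3, 8)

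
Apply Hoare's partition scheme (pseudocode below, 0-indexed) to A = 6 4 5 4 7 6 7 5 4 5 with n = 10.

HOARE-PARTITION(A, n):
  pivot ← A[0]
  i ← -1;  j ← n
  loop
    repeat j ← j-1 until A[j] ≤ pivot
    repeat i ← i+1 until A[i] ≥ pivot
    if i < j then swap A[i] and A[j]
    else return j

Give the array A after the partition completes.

pivot = A[0] = 6; i = -1, j = 10
j→9 (A[9]=5≤6), i→0 (A[0]=6≥6); i<j, swap → 5 4 5 4 7 6 7 5 4 6
j→8 (A[8]=4≤6), i→4 (A[4]=7≥6); i<j, swap → 5 4 5 4 4 6 7 5 7 6
j→7 (A[7]=5≤6), i→5 (A[5]=6≥6); i<j, swap → 5 4 5 4 4 5 7 6 7 6
j→5, i→6; i≥j, return j=5. A = 5 4 5 4 4 5 7 6 7 6

5 4 5 4 4 5 7 6 7 6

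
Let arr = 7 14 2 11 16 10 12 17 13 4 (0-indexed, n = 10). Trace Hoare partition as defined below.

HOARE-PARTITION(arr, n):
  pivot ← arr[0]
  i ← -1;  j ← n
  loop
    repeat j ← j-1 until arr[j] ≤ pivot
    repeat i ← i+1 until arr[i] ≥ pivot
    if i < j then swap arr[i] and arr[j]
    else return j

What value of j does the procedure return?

pivot = arr[0] = 7; i = -1, j = 10
j→9 (arr[9]=4≤7), i→0 (arr[0]=7≥7); i<j, swap → 4 14 2 11 16 10 12 17 13 7
j→2 (arr[2]=2≤7), i→1 (arr[1]=14≥7); i<j, swap → 4 2 14 11 16 10 12 17 13 7
j→1, i→2; i≥j, return j=1. arr = 4 2 14 11 16 10 12 17 13 7

1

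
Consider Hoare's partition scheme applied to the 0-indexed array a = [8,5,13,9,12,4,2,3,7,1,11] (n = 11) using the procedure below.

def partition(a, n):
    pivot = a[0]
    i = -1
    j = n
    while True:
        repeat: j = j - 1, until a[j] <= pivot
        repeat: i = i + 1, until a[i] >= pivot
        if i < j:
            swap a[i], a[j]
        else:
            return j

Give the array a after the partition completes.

[1,5,7,3,2,4,12,9,13,8,11]

pivot=8
j stops at 9 (1), i stops at 0 (8); swap ⇒ [1,5,13,9,12,4,2,3,7,8,11]
j stops at 8 (7), i stops at 2 (13); swap ⇒ [1,5,7,9,12,4,2,3,13,8,11]
j stops at 7 (3), i stops at 3 (9); swap ⇒ [1,5,7,3,12,4,2,9,13,8,11]
j stops at 6 (2), i stops at 4 (12); swap ⇒ [1,5,7,3,2,4,12,9,13,8,11]
j stops at 5, i stops at 6; i≥j ⇒ return 5. a=[1,5,7,3,2,4,12,9,13,8,11]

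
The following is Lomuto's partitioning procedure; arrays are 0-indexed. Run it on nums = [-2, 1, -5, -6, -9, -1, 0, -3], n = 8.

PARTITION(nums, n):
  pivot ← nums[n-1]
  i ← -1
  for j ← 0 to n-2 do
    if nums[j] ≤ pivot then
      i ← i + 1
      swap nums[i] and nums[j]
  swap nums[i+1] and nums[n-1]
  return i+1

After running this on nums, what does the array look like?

pivot=-3, i=-1
j=0: -2>-3, skip
j=1: 1>-3, skip
j=2: -5≤-3, i=0, swap(0,2) ⇒ [-5, 1, -2, -6, -9, -1, 0, -3]
j=3: -6≤-3, i=1, swap(1,3) ⇒ [-5, -6, -2, 1, -9, -1, 0, -3]
j=4: -9≤-3, i=2, swap(2,4) ⇒ [-5, -6, -9, 1, -2, -1, 0, -3]
j=5: -1>-3, skip
j=6: 0>-3, skip
swap(3,7) ⇒ [-5, -6, -9, -3, -2, -1, 0, 1]; return 3

[-5, -6, -9, -3, -2, -1, 0, 1]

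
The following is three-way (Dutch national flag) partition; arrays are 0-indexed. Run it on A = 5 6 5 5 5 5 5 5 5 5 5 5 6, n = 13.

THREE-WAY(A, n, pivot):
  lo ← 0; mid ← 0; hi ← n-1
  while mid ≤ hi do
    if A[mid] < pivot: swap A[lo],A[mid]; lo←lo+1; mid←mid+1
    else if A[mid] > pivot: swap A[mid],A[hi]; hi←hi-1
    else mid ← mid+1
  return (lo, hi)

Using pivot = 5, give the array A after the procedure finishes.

lo=0 mid=0 hi=12
5=5: mid=1
6>5: swap(1,12), hi=11 ⇒ 5 6 5 5 5 5 5 5 5 5 5 5 6
6>5: swap(1,11), hi=10 ⇒ 5 5 5 5 5 5 5 5 5 5 5 6 6
5=5: mid=2
5=5: mid=3
5=5: mid=4
5=5: mid=5
5=5: mid=6
5=5: mid=7
5=5: mid=8
5=5: mid=9
5=5: mid=10
5=5: mid=11
done. lo=0 hi=10; A=5 5 5 5 5 5 5 5 5 5 5 6 6

5 5 5 5 5 5 5 5 5 5 5 6 6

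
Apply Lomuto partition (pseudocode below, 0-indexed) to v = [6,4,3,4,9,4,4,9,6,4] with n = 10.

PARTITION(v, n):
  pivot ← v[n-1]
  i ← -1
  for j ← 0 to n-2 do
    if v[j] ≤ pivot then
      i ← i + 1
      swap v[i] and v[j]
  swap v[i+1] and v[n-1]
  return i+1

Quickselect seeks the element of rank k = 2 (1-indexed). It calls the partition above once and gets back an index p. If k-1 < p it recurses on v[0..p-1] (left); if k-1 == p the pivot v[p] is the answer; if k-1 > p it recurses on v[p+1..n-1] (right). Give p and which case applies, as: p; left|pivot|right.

pivot=4, i=-1
j=0: 6>4, skip
j=1: 4≤4, i=0, swap(0,1) ⇒ [4,6,3,4,9,4,4,9,6,4]
j=2: 3≤4, i=1, swap(1,2) ⇒ [4,3,6,4,9,4,4,9,6,4]
j=3: 4≤4, i=2, swap(2,3) ⇒ [4,3,4,6,9,4,4,9,6,4]
j=4: 9>4, skip
j=5: 4≤4, i=3, swap(3,5) ⇒ [4,3,4,4,9,6,4,9,6,4]
j=6: 4≤4, i=4, swap(4,6) ⇒ [4,3,4,4,4,6,9,9,6,4]
j=7: 9>4, skip
j=8: 6>4, skip
swap(5,9) ⇒ [4,3,4,4,4,4,9,9,6,6]; return 5
p = 5; k-1 = 1 < 5 ⇒ left

5; left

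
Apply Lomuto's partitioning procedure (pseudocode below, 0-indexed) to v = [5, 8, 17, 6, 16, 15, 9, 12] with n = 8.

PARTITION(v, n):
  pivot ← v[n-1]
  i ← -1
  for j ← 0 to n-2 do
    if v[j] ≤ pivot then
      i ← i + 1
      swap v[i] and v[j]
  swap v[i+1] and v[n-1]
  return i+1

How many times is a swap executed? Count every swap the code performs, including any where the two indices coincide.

5

pivot=12, i=-1
j=0: 5≤12, i=0, swap(0,0) ⇒ [5, 8, 17, 6, 16, 15, 9, 12]
j=1: 8≤12, i=1, swap(1,1) ⇒ [5, 8, 17, 6, 16, 15, 9, 12]
j=2: 17>12, skip
j=3: 6≤12, i=2, swap(2,3) ⇒ [5, 8, 6, 17, 16, 15, 9, 12]
j=4: 16>12, skip
j=5: 15>12, skip
j=6: 9≤12, i=3, swap(3,6) ⇒ [5, 8, 6, 9, 16, 15, 17, 12]
swap(4,7) ⇒ [5, 8, 6, 9, 12, 15, 17, 16]; return 4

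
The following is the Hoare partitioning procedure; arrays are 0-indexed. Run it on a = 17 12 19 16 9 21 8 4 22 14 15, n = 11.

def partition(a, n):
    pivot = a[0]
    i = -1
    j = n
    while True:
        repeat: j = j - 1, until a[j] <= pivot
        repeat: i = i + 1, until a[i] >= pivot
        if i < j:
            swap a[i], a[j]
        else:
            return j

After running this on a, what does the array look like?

pivot = a[0] = 17; i = -1, j = 11
j→10 (a[10]=15≤17), i→0 (a[0]=17≥17); i<j, swap → 15 12 19 16 9 21 8 4 22 14 17
j→9 (a[9]=14≤17), i→2 (a[2]=19≥17); i<j, swap → 15 12 14 16 9 21 8 4 22 19 17
j→7 (a[7]=4≤17), i→5 (a[5]=21≥17); i<j, swap → 15 12 14 16 9 4 8 21 22 19 17
j→6, i→7; i≥j, return j=6. a = 15 12 14 16 9 4 8 21 22 19 17

15 12 14 16 9 4 8 21 22 19 17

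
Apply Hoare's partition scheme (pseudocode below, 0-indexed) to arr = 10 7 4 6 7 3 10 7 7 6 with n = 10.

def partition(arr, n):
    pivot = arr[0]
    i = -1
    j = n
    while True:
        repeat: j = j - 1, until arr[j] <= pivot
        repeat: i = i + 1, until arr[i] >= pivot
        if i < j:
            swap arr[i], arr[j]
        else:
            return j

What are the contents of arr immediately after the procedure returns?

pivot=10
j stops at 9 (6), i stops at 0 (10); swap ⇒ 6 7 4 6 7 3 10 7 7 10
j stops at 8 (7), i stops at 6 (10); swap ⇒ 6 7 4 6 7 3 7 7 10 10
j stops at 7, i stops at 8; i≥j ⇒ return 7. arr=6 7 4 6 7 3 7 7 10 10

6 7 4 6 7 3 7 7 10 10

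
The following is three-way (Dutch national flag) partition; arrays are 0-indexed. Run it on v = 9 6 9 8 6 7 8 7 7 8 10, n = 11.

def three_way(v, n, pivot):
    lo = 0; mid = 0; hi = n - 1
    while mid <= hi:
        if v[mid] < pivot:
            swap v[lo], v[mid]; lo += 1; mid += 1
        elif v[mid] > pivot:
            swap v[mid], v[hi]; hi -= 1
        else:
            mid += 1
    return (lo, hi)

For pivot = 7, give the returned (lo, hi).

(2, 4)

lo=0 mid=0 hi=10
9>7: swap(0,10), hi=9 ⇒ 10 6 9 8 6 7 8 7 7 8 9
10>7: swap(0,9), hi=8 ⇒ 8 6 9 8 6 7 8 7 7 10 9
8>7: swap(0,8), hi=7 ⇒ 7 6 9 8 6 7 8 7 8 10 9
7=7: mid=1
6<7: swap(0,1), lo=1 mid=2 ⇒ 6 7 9 8 6 7 8 7 8 10 9
9>7: swap(2,7), hi=6 ⇒ 6 7 7 8 6 7 8 9 8 10 9
7=7: mid=3
8>7: swap(3,6), hi=5 ⇒ 6 7 7 8 6 7 8 9 8 10 9
8>7: swap(3,5), hi=4 ⇒ 6 7 7 7 6 8 8 9 8 10 9
7=7: mid=4
6<7: swap(1,4), lo=2 mid=5 ⇒ 6 6 7 7 7 8 8 9 8 10 9
done. lo=2 hi=4; v=6 6 7 7 7 8 8 9 8 10 9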